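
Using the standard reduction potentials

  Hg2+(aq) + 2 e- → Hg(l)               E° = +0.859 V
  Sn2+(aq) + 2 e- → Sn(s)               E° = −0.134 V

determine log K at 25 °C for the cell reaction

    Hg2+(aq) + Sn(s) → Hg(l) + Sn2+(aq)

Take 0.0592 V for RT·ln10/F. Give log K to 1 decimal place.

The Hg²⁺/Hg couple is reduced (cathode); E°cell = +0.859 − (−0.134) = +0.993 V with n = 2.
At equilibrium E = 0, so log K = nE°cell / 0.0592 = (2)(+0.993) / 0.0592 = 33.5.

log K = 33.5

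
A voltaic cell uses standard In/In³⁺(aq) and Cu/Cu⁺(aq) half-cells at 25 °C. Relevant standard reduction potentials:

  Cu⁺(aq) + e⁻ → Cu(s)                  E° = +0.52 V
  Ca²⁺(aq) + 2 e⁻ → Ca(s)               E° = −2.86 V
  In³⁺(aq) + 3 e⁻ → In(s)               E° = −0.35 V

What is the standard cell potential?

+0.87 V

The Cu⁺/Cu couple has the higher E°, so Cu ion is reduced (cathode) and In is oxidized (anode).
E°cell = E°(cathode) − E°(anode) = +0.52 − (−0.35) = +0.87 V.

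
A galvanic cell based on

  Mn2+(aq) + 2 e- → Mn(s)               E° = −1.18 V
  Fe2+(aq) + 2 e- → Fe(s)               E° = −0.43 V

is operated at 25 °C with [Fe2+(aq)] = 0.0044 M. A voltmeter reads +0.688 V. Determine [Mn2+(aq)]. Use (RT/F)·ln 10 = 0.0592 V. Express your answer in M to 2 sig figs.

With Fe²⁺/Fe at the cathode and Mn²⁺/Mn at the anode, E°cell = −0.43 − (−1.18) = +0.75 V (n = 2).
From the Nernst equation, log Q = n(E° − E)/0.0592 = 2·(+0.75 − (+0.688))/0.0592 = 2.095.
Balancing electrons gives Fe2+(aq) + Mn(s) → Fe(s) + Mn2+(aq); thus Q = [Mn2+(aq)] / [Fe2+(aq)].
Isolating [Mn2+(aq)] in Q = 10^{2.095} yields log [Mn2+(aq)] = −0.262, i.e. 0.55 M.

0.55 M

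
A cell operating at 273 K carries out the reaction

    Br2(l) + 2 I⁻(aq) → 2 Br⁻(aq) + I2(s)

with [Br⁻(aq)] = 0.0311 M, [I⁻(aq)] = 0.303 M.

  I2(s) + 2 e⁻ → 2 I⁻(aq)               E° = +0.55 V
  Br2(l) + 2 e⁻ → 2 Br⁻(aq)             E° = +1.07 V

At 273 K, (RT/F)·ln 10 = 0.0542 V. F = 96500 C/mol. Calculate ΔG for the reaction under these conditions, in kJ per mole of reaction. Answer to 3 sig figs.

E°cell = +1.07 − (+0.55) = +0.52 V; the balanced reaction transfers n = 2 electrons.
The reaction quotient is [Br⁻(aq)]^2 / [I⁻(aq)]^2 = 0.0105; by Nernst, E = +0.52 − (0.0542/2)(−1.977) = +0.5736 V.
ΔG = −nFE = −(2)(96500)(+0.5736) J/mol = −111 kJ/mol.

−111 kJ/mol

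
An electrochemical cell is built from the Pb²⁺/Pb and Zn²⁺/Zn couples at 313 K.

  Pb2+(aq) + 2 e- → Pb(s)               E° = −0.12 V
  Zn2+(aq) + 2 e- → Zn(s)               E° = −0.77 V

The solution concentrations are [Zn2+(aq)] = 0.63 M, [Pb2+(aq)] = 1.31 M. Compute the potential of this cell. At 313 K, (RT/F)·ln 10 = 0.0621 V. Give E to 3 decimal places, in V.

Since E°(Pb²⁺/Pb) > E°(Zn²⁺/Zn), Pb²⁺/Pb serves as the cathode.
E°cell = −0.12 − (−0.77) = +0.65 V, with n = 2 electrons transferred.
The balanced reaction is Pb2+(aq) + Zn(s) → Pb(s) + Zn2+(aq), so Q = [Zn2+(aq)] / [Pb2+(aq)] = 0.481 and log Q = −0.318.
By the Nernst equation, E = +0.65 − (0.0621/2)·(−0.318) = +0.660 V.

+0.660 V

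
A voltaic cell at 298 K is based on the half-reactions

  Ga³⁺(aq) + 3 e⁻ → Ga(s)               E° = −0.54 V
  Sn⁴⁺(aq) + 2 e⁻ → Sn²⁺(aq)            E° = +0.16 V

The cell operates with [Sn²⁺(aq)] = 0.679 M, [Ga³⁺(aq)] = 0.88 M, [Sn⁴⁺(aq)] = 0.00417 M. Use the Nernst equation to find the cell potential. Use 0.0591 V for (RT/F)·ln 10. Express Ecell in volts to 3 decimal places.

The Sn⁴⁺/Sn²⁺ couple has the more positive E°, so it is the cathode; Ga³⁺/Ga is the anode.
E°cell = +0.16 − (−0.54) = +0.70 V, with n = 6 electrons transferred.
Balancing gives 3 Sn⁴⁺(aq) + 2 Ga(s) → 3 Sn²⁺(aq) + 2 Ga³⁺(aq); hence Q = ([Sn²⁺(aq)]^3·[Ga³⁺(aq)]^2) / [Sn⁴⁺(aq)]^3 = 3.34×10^6 (log Q = 6.524).
By the Nernst equation, E = +0.70 − (0.0591/6)·(6.524) = +0.636 V.

+0.636 V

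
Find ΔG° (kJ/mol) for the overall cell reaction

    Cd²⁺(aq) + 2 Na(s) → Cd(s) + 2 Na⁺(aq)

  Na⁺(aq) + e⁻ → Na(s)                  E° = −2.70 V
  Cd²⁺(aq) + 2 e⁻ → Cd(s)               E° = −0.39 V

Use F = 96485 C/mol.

−446 kJ/mol

In the reaction as written Cd²⁺(aq) is reduced, so the Cd²⁺/Cd couple is the cathode and Na⁺/Na is the anode.
E°cell = −0.39 − (−2.70) = +2.31 V; balancing electrons gives n = 2.
ΔG° = −nFE°cell = −(2)(96485)(+2.31) J/mol = −446 kJ/mol.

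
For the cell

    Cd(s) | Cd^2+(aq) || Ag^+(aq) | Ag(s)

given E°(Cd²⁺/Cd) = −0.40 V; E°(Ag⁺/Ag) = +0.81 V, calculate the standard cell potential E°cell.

By convention the left-hand electrode in cell notation is the anode (oxidation) and the right-hand electrode is the cathode (reduction).
E°cell = E°(right) − E°(left) = +0.81 − (−0.40) = +1.21 V.

+1.21 V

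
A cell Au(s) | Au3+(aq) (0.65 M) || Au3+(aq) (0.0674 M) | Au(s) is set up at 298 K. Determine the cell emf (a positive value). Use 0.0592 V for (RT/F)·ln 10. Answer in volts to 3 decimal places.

For a concentration cell E°cell = 0, since both electrodes use the same couple.
The compartment with the higher Au3+(aq) concentration (0.65 M) acts as the cathode; ions are reduced there and produced at the dilute (0.0674 M) anode.
With n = 3, Ecell = −(0.0592/3)·log([dilute]/[conc]) = −(0.0592/3)·log(0.0674/0.65) = +0.019 V.

0.019 V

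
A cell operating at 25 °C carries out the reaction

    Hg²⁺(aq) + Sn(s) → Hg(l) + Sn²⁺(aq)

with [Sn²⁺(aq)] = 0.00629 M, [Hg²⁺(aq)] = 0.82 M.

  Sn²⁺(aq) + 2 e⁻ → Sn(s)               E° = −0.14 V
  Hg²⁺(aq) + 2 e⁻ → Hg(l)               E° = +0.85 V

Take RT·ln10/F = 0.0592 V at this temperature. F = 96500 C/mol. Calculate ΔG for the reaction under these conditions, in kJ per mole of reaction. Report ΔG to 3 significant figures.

−203 kJ/mol

With Hg²⁺/Hg reduced at the cathode, E°cell = +0.85 − (−0.14) = +0.99 V and n = 2.
Here Q = [Sn²⁺(aq)] / [Hg²⁺(aq)] = 0.00767 (log Q = −2.115), giving E = +0.99 − (0.0592/2)·(−2.115) = +1.0526 V.
Finally ΔG = −nFE = −(2)(96500 C/mol)(+1.0526 V) = −203 kJ/mol.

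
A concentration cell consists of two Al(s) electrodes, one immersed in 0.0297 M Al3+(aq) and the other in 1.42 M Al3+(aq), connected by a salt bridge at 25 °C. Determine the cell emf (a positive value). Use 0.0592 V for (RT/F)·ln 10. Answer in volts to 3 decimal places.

For a concentration cell E°cell = 0, since both electrodes use the same couple.
The compartment with the higher Al3+(aq) concentration (1.42 M) acts as the cathode; ions are reduced there and produced at the dilute (0.0297 M) anode.
With n = 3, Ecell = −(0.0592/3)·log([dilute]/[conc]) = −(0.0592/3)·log(0.0297/1.42) = +0.033 V.

0.033 V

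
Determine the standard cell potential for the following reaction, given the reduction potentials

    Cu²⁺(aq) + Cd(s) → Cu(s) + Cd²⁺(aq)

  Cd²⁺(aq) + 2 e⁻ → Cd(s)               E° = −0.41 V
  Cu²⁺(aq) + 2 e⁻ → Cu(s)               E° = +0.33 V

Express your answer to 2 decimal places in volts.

In the reaction as written, Cu²⁺(aq) is reduced (cathode) and Cd²⁺(aq) is produced by oxidation at the anode.
E°cell = E°(cathode) − E°(anode) = +0.33 − (−0.41) = +0.74 V.
The positive value indicates the reaction is spontaneous as written.

+0.74 V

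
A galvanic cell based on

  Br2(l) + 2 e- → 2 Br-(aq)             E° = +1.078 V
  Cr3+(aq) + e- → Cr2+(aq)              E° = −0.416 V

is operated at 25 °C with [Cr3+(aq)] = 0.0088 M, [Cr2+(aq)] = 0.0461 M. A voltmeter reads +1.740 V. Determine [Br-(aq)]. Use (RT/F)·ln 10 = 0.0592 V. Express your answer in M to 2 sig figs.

0.00037 M

The Br₂/Br⁻ couple has the larger reduction potential, so it is the cathode: E°cell = +1.078 − (−0.416) = +1.494 V and n = 2.
Rearranging E = E° − (0.0592/n)·log Q gives log Q = 2(+1.494 − (+1.740))/0.0592 = −8.311.
The balanced reaction is Br2(l) + 2 Cr2+(aq) → 2 Br-(aq) + 2 Cr3+(aq), so Q = ([Br-(aq)]^2·[Cr3+(aq)]^2) / [Cr2+(aq)]^2.
Isolating [Br-(aq)] in Q = 10^{−8.311} yields log [Br-(aq)] = −3.436, i.e. 0.00037 M.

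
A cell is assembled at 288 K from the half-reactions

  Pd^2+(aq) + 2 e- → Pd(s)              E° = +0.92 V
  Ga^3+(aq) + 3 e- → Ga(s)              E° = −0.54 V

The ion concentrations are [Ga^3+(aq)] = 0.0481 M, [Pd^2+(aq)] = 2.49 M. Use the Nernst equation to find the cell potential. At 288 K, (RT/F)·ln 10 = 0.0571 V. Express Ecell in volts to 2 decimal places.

Pd²⁺/Pd is reduced (cathode, E° = +0.92 V) and Ga³⁺/Ga is oxidized (anode).
The standard potential is +0.92 − (−0.54) = +1.46 V and the balanced reaction transfers n = 6 electrons.
Balancing gives 3 Pd^2+(aq) + 2 Ga(s) → 3 Pd(s) + 2 Ga^3+(aq); hence Q = [Ga^3+(aq)]^2 / [Pd^2+(aq)]^3 = 0.00015 (log Q = −3.824).
E = E° − (0.0571/n)·log Q = +1.46 − (0.0571/6)(−3.824) = +1.50 V.

+1.50 V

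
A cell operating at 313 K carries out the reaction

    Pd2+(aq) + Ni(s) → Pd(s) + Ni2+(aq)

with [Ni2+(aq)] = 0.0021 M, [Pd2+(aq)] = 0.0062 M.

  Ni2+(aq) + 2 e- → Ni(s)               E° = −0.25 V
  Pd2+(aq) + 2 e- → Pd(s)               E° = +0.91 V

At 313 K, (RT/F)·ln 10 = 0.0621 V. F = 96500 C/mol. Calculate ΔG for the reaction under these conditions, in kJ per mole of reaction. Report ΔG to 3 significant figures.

E°cell = +0.91 − (−0.25) = +1.16 V; the balanced reaction transfers n = 2 electrons.
Here Q = [Ni2+(aq)] / [Pd2+(aq)] = 0.339 (log Q = −0.470), giving E = +1.16 − (0.0621/2)·(−0.470) = +1.1746 V.
Finally ΔG = −nFE = −(2)(96500 C/mol)(+1.1746 V) = −227 kJ/mol.

−227 kJ/mol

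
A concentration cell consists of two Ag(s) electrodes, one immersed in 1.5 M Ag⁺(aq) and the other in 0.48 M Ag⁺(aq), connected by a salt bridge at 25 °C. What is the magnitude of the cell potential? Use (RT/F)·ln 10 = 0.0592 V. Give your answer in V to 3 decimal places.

For a concentration cell E°cell = 0, since both electrodes use the same couple.
The compartment with the higher Ag⁺(aq) concentration (1.5 M) acts as the cathode; ions are reduced there and produced at the dilute (0.48 M) anode.
With n = 1, Ecell = −(0.0592/1)·log([dilute]/[conc]) = −(0.0592/1)·log(0.48/1.5) = +0.029 V.

0.029 V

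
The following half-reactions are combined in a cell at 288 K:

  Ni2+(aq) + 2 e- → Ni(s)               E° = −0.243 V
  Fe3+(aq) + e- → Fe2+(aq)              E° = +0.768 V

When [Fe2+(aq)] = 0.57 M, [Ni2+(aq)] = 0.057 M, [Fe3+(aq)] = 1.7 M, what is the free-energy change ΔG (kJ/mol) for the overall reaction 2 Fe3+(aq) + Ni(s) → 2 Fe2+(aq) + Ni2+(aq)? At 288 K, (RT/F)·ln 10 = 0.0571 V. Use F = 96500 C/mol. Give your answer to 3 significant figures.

E°cell = +0.768 − (−0.243) = +1.011 V; the balanced reaction transfers n = 2 electrons.
Here Q = ([Fe2+(aq)]^2·[Ni2+(aq)]) / [Fe3+(aq)]^2 = 0.00641 (log Q = −2.193), giving E = +1.011 − (0.0571/2)·(−2.193) = +1.0736 V.
Then ΔG = −nFE = −2 × 96500 × +1.0736 J/mol = −207 kJ/mol.

−207 kJ/mol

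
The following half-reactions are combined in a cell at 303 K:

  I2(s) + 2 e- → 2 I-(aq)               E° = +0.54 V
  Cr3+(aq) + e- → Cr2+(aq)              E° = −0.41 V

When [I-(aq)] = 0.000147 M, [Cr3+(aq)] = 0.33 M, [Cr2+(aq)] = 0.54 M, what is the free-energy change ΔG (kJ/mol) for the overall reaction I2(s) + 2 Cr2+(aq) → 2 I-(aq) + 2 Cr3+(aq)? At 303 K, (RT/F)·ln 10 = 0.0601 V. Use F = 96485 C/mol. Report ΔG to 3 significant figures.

−230 kJ/mol

E°cell = +0.54 − (−0.41) = +0.95 V; the balanced reaction transfers n = 2 electrons.
The reaction quotient is ([I-(aq)]^2·[Cr3+(aq)]^2) / [Cr2+(aq)]^2 = 8.07×10^−9; by Nernst, E = +0.95 − (0.0601/2)(−8.093) = +1.1932 V.
Finally ΔG = −nFE = −(2)(96485 C/mol)(+1.1932 V) = −230 kJ/mol.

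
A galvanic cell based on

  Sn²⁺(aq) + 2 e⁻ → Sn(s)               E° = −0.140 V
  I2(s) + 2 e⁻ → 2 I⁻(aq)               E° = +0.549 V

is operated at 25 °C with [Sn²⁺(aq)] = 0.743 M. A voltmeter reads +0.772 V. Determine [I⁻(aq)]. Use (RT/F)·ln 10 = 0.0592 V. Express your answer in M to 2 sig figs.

The I₂/I⁻ couple has the larger reduction potential, so it is the cathode: E°cell = +0.549 − (−0.140) = +0.689 V and n = 2.
Rearranging E = E° − (0.0592/n)·log Q gives log Q = 2(+0.689 − (+0.772))/0.0592 = −2.804.
The balanced reaction is I2(s) + Sn(s) → 2 I⁻(aq) + Sn²⁺(aq), so Q = [I⁻(aq)]^2·[Sn²⁺(aq)].
Isolating [I⁻(aq)] in Q = 10^{−2.804} yields log [I⁻(aq)] = −1.337, i.e. 0.046 M.

0.046 M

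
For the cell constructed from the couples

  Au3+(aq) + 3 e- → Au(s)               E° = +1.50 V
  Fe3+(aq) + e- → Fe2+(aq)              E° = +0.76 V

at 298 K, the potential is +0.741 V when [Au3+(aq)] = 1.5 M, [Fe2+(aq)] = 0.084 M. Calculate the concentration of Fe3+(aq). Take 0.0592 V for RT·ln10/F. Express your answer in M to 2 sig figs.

0.092 M

The Au³⁺/Au couple has the larger reduction potential, so it is the cathode: E°cell = +1.50 − (+0.76) = +0.74 V and n = 3.
Since E = E° − (0.0592/n)·log Q, log Q = n(E° − E)/0.0592 = −0.051.
Balancing electrons gives Au3+(aq) + 3 Fe2+(aq) → Au(s) + 3 Fe3+(aq); thus Q = [Fe3+(aq)]^3 / ([Au3+(aq)]·[Fe2+(aq)]^3).
Solving for the unknown gives log [Fe3+(aq)] = −1.034, so [Fe3+(aq)] ≈ 0.092 M.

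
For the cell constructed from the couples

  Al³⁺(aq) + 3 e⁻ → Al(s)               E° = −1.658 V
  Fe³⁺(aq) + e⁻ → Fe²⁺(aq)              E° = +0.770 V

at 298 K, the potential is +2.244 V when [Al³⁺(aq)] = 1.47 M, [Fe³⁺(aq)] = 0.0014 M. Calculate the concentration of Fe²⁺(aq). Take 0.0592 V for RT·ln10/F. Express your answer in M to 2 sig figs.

1.6 M

Fe³⁺/Fe²⁺ is the cathode (higher E°); E°cell = +0.770 − (−1.658) = +2.428 V with n = 3.
Rearranging E = E° − (0.0592/n)·log Q gives log Q = 3(+2.428 − (+2.244))/0.0592 = 9.324.
Balancing electrons gives 3 Fe³⁺(aq) + Al(s) → 3 Fe²⁺(aq) + Al³⁺(aq); thus Q = ([Fe²⁺(aq)]^3·[Al³⁺(aq)]) / [Fe³⁺(aq)]^3.
Solving for the unknown gives log [Fe²⁺(aq)] = 0.198, so [Fe²⁺(aq)] ≈ 1.6 M.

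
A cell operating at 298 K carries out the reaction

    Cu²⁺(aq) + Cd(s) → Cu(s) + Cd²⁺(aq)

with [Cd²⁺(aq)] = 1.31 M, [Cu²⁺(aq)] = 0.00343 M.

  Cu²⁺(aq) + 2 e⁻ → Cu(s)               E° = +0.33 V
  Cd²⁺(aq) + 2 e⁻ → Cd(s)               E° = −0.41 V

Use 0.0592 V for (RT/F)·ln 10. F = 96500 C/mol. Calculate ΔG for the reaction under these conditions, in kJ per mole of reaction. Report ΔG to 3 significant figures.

−128 kJ/mol

With Cu²⁺/Cu reduced at the cathode, E°cell = +0.33 − (−0.41) = +0.74 V and n = 2.
Here Q = [Cd²⁺(aq)] / [Cu²⁺(aq)] = 382 (log Q = 2.582), giving E = +0.74 − (0.0592/2)·(2.582) = +0.6636 V.
Finally ΔG = −nFE = −(2)(96500 C/mol)(+0.6636 V) = −128 kJ/mol.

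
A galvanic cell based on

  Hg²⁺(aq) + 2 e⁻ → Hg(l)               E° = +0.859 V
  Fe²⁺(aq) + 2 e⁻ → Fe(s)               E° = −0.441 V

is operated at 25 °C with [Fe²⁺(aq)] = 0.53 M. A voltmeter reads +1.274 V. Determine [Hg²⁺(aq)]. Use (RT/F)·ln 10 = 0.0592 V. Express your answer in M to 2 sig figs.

The Hg²⁺/Hg couple has the larger reduction potential, so it is the cathode: E°cell = +0.859 − (−0.441) = +1.300 V and n = 2.
From the Nernst equation, log Q = n(E° − E)/0.0592 = 2·(+1.300 − (+1.274))/0.0592 = 0.878.
For Hg²⁺(aq) + Fe(s) → Hg(l) + Fe²⁺(aq), the reaction quotient is Q = [Fe²⁺(aq)] / [Hg²⁺(aq)].
Isolating [Hg²⁺(aq)] in Q = 10^{0.878} yields log [Hg²⁺(aq)] = −1.154, i.e. 0.070 M.

0.070 M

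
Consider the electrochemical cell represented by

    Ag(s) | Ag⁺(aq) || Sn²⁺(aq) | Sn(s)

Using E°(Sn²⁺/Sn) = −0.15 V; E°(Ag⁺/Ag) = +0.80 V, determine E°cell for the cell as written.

−0.95 V

By convention the left-hand electrode in cell notation is the anode (oxidation) and the right-hand electrode is the cathode (reduction).
E°cell = E°(right) − E°(left) = −0.15 − (+0.80) = −0.95 V.
The negative sign shows that, as written, the cell would require an external voltage to drive the reaction.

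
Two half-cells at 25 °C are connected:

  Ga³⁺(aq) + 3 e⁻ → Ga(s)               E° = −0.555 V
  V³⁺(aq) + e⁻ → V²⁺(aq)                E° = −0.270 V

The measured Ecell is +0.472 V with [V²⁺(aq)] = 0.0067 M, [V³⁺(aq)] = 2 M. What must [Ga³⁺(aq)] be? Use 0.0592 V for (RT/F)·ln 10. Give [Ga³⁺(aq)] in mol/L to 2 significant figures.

0.0089 M

With V³⁺/V²⁺ at the cathode and Ga³⁺/Ga at the anode, E°cell = −0.270 − (−0.555) = +0.285 V (n = 3).
Since E = E° − (0.0592/n)·log Q, log Q = n(E° − E)/0.0592 = −9.476.
Balancing electrons gives 3 V³⁺(aq) + Ga(s) → 3 V²⁺(aq) + Ga³⁺(aq); thus Q = ([V²⁺(aq)]^3·[Ga³⁺(aq)]) / [V³⁺(aq)]^3.
Isolating [Ga³⁺(aq)] in Q = 10^{−9.476} yields log [Ga³⁺(aq)] = −2.051, i.e. 0.0089 M.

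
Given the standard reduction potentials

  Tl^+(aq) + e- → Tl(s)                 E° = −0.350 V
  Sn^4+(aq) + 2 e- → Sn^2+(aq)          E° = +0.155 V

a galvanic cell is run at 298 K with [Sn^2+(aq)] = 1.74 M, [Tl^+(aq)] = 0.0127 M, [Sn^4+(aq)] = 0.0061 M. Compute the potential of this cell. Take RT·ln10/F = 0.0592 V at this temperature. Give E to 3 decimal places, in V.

The Sn⁴⁺/Sn²⁺ couple has the more positive E°, so it is the cathode; Tl⁺/Tl is the anode.
E°cell = +0.155 − (−0.350) = +0.505 V, with n = 2 electrons transferred.
The balanced reaction is Sn^4+(aq) + 2 Tl(s) → Sn^2+(aq) + 2 Tl^+(aq), so Q = ([Sn^2+(aq)]·[Tl^+(aq)]^2) / [Sn^4+(aq)] = 0.046 and log Q = −1.337.
By the Nernst equation, E = +0.505 − (0.0592/2)·(−1.337) = +0.545 V.

+0.545 V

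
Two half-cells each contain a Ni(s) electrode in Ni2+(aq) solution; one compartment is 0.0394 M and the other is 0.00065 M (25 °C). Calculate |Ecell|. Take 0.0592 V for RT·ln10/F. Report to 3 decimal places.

For a concentration cell E°cell = 0, since both electrodes use the same couple.
The compartment with the higher Ni2+(aq) concentration (0.0394 M) acts as the cathode; ions are reduced there and produced at the dilute (0.00065 M) anode.
With n = 2, Ecell = −(0.0592/2)·log([dilute]/[conc]) = −(0.0592/2)·log(0.00065/0.0394) = +0.053 V.

0.053 V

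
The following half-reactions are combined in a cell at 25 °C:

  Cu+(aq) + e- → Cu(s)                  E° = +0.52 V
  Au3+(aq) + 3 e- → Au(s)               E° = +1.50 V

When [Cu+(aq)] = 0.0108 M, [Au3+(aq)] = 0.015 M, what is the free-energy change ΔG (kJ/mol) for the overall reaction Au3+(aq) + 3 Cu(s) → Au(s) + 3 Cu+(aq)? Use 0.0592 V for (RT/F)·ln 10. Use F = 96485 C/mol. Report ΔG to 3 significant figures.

−307 kJ/mol

E°cell = +1.50 − (+0.52) = +0.98 V; the balanced reaction transfers n = 3 electrons.
Here Q = [Cu+(aq)]^3 / [Au3+(aq)] = 8.4×10^−5 (log Q = −4.076), giving E = +0.98 − (0.0592/3)·(−4.076) = +1.0604 V.
ΔG = −nFE = −(3)(96485)(+1.0604) J/mol = −307 kJ/mol.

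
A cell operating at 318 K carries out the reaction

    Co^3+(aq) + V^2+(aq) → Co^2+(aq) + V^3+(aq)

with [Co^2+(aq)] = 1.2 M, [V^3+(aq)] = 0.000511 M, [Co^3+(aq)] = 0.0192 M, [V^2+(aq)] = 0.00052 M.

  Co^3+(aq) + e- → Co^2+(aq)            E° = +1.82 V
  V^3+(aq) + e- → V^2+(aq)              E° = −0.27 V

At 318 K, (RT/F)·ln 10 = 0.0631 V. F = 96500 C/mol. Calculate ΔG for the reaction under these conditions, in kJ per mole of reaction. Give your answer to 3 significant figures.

E°cell = +1.82 − (−0.27) = +2.09 V; the balanced reaction transfers n = 1 electron.
The reaction quotient is ([Co^2+(aq)]·[V^3+(aq)]) / ([Co^3+(aq)]·[V^2+(aq)]) = 61.4; by Nernst, E = +2.09 − (0.0631/1)(1.788) = +1.9772 V.
Then ΔG = −nFE = −1 × 96500 × +1.9772 J/mol = −191 kJ/mol.

−191 kJ/mol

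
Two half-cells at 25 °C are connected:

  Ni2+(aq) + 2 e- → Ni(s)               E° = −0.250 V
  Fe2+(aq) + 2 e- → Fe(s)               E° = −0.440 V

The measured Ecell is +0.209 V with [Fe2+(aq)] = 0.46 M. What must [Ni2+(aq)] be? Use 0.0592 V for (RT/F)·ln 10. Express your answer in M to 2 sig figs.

With Ni²⁺/Ni at the cathode and Fe²⁺/Fe at the anode, E°cell = −0.250 − (−0.440) = +0.190 V (n = 2).
Since E = E° − (0.0592/n)·log Q, log Q = n(E° − E)/0.0592 = −0.642.
The balanced reaction is Ni2+(aq) + Fe(s) → Ni(s) + Fe2+(aq), so Q = [Fe2+(aq)] / [Ni2+(aq)].
Isolating [Ni2+(aq)] in Q = 10^{−0.642} yields log [Ni2+(aq)] = 0.305, i.e. 2.0 M.

2.0 M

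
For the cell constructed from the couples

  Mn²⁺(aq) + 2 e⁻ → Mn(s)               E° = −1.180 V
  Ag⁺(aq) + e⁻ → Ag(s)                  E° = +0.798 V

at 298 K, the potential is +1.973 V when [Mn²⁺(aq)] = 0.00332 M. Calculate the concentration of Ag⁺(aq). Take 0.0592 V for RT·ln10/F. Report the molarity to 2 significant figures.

The Ag⁺/Ag couple has the larger reduction potential, so it is the cathode: E°cell = +0.798 − (−1.180) = +1.978 V and n = 2.
Rearranging E = E° − (0.0592/n)·log Q gives log Q = 2(+1.978 − (+1.973))/0.0592 = 0.169.
Balancing electrons gives 2 Ag⁺(aq) + Mn(s) → 2 Ag(s) + Mn²⁺(aq); thus Q = [Mn²⁺(aq)] / [Ag⁺(aq)]^2.
Isolating [Ag⁺(aq)] in Q = 10^{0.169} yields log [Ag⁺(aq)] = −1.324, i.e. 0.047 M.

0.047 M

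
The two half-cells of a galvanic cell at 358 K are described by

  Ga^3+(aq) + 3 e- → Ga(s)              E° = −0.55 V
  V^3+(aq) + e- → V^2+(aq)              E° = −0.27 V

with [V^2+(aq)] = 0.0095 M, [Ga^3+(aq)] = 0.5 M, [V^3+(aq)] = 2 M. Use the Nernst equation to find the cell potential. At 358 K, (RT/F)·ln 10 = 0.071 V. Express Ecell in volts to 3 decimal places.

+0.452 V

V³⁺/V²⁺ is reduced (cathode, E° = −0.27 V) and Ga³⁺/Ga is oxidized (anode).
The standard potential is −0.27 − (−0.55) = +0.28 V and the balanced reaction transfers n = 3 electrons.
The balanced reaction is 3 V^3+(aq) + Ga(s) → 3 V^2+(aq) + Ga^3+(aq), so Q = ([V^2+(aq)]^3·[Ga^3+(aq)]) / [V^3+(aq)]^3 = 5.36×10^−8 and log Q = −7.271.
Applying E = E° − (RT ln10/nF)·log Q gives +0.28 − (0.071/3)(−7.271) = +0.452 V.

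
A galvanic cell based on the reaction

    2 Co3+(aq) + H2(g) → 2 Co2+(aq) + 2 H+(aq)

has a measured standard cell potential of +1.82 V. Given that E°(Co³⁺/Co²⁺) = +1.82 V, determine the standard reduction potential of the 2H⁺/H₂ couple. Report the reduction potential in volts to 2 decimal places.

In the reaction as written the Co³⁺/Co²⁺ couple is reduced (cathode) and 2H⁺/H₂ is oxidized (anode), so E°cell = E°(Co³⁺/Co²⁺) − E°(2H⁺/H₂).
E°(2H⁺/H₂) = E°(cathode) − E°cell = +1.82 − (+1.82) = +0.00 V.

+0.00 V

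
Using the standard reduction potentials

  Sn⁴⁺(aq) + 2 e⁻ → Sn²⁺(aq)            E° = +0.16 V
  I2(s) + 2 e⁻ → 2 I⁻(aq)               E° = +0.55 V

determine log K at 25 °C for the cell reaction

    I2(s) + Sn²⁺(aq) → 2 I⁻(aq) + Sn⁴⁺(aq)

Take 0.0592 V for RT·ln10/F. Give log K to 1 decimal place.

log K = 13.2

The I₂/I⁻ couple is reduced (cathode); E°cell = +0.55 − (+0.16) = +0.39 V with n = 2.
At equilibrium E = 0, so log K = nE°cell / 0.0592 = (2)(+0.39) / 0.0592 = 13.2.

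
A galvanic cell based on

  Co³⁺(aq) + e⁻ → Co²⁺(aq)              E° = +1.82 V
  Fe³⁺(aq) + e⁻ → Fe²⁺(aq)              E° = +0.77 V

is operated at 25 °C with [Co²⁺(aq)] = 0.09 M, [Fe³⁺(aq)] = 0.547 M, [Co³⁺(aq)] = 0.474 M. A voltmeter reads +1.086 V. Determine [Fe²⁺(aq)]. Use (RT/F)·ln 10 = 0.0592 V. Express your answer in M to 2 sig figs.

The Co³⁺/Co²⁺ couple has the larger reduction potential, so it is the cathode: E°cell = +1.82 − (+0.77) = +1.05 V and n = 1.
Since E = E° − (0.0592/n)·log Q, log Q = n(E° − E)/0.0592 = −0.608.
Balancing electrons gives Co³⁺(aq) + Fe²⁺(aq) → Co²⁺(aq) + Fe³⁺(aq); thus Q = ([Co²⁺(aq)]·[Fe³⁺(aq)]) / ([Co³⁺(aq)]·[Fe²⁺(aq)]).
Isolating [Fe²⁺(aq)] in Q = 10^{−0.608} yields log [Fe²⁺(aq)] = −0.376, i.e. 0.42 M.

0.42 M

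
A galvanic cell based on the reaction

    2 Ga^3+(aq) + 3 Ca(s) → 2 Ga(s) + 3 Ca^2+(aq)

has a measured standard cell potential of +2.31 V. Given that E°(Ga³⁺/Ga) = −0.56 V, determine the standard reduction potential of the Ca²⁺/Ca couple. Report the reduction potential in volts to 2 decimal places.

In the reaction as written the Ga³⁺/Ga couple is reduced (cathode) and Ca²⁺/Ca is oxidized (anode), so E°cell = E°(Ga³⁺/Ga) − E°(Ca²⁺/Ca).
E°(Ca²⁺/Ca) = E°(cathode) − E°cell = −0.56 − (+2.31) = −2.87 V.

−2.87 V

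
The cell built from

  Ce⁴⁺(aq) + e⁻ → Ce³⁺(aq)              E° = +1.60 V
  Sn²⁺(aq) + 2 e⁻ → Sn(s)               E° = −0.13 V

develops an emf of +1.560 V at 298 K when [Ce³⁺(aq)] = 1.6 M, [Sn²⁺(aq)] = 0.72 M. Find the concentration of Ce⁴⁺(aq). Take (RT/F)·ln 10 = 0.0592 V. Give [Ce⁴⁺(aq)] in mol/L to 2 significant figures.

With Ce⁴⁺/Ce³⁺ at the cathode and Sn²⁺/Sn at the anode, E°cell = +1.60 − (−0.13) = +1.73 V (n = 2).
Rearranging E = E° − (0.0592/n)·log Q gives log Q = 2(+1.73 − (+1.560))/0.0592 = 5.743.
The balanced reaction is 2 Ce⁴⁺(aq) + Sn(s) → 2 Ce³⁺(aq) + Sn²⁺(aq), so Q = ([Ce³⁺(aq)]^2·[Sn²⁺(aq)]) / [Ce⁴⁺(aq)]^2.
Solving for the unknown gives log [Ce⁴⁺(aq)] = −2.739, so [Ce⁴⁺(aq)] ≈ 0.0018 M.

0.0018 M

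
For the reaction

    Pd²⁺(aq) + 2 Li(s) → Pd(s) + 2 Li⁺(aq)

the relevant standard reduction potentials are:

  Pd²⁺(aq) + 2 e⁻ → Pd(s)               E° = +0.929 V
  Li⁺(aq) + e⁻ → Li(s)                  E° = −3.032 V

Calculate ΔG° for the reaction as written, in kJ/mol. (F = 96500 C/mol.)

−764 kJ/mol

In the reaction as written Pd²⁺(aq) is reduced, so the Pd²⁺/Pd couple is the cathode and Li⁺/Li is the anode.
E°cell = +0.929 − (−3.032) = +3.961 V; balancing electrons gives n = 2.
ΔG° = −nFE°cell = −(2)(96500)(+3.961) J/mol = −764 kJ/mol.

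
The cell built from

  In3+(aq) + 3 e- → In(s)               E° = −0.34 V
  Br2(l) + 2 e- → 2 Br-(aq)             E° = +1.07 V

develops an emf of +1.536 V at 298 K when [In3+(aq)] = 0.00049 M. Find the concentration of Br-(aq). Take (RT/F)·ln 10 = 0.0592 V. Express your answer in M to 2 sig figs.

With Br₂/Br⁻ at the cathode and In³⁺/In at the anode, E°cell = +1.07 − (−0.34) = +1.41 V (n = 6).
From the Nernst equation, log Q = n(E° − E)/0.0592 = 6·(+1.41 − (+1.536))/0.0592 = −12.770.
For 3 Br2(l) + 2 In(s) → 6 Br-(aq) + 2 In3+(aq), the reaction quotient is Q = [Br-(aq)]^6·[In3+(aq)]^2.
Isolating [Br-(aq)] in Q = 10^{−12.770} yields log [Br-(aq)] = −1.025, i.e. 0.094 M.

0.094 M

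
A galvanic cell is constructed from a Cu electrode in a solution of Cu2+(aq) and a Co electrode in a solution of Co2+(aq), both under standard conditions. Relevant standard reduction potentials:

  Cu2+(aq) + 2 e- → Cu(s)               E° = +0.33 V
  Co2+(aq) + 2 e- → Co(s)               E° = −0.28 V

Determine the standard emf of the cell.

Of the two couples in this cell, the one with the more positive reduction potential is reduced at the cathode: here that is Cu²⁺/Cu (+0.33 V); Co²⁺/Co (−0.28 V) is the anode.
E°cell = E°(cathode) − E°(anode) = +0.33 − (−0.28) = +0.61 V.

+0.61 V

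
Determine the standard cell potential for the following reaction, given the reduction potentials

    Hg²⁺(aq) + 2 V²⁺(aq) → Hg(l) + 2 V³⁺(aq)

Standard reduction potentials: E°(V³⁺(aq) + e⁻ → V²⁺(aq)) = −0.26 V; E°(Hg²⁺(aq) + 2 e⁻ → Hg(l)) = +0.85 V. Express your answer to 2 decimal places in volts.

In the reaction as written, Hg²⁺(aq) is reduced (cathode) and V³⁺(aq) is produced by oxidation at the anode.
E°cell = E°(cathode) − E°(anode) = +0.85 − (−0.26) = +1.11 V.

+1.11 V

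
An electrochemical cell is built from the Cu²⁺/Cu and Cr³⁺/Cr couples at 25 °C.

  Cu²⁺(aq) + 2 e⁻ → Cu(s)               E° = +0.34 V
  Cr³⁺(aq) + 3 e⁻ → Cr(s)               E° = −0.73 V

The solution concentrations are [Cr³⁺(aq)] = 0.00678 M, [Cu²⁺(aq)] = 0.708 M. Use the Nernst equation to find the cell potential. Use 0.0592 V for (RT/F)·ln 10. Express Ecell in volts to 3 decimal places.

+1.108 V

The Cu²⁺/Cu couple has the more positive E°, so it is the cathode; Cr³⁺/Cr is the anode.
E°cell = E°cat − E°an = +0.34 − (−0.73) = +1.07 V; n = 6.
The balanced reaction is 3 Cu²⁺(aq) + 2 Cr(s) → 3 Cu(s) + 2 Cr³⁺(aq), so Q = [Cr³⁺(aq)]^2 / [Cu²⁺(aq)]^3 = 0.00013 and log Q = −3.888.
E = E° − (0.0592/n)·log Q = +1.07 − (0.0592/6)(−3.888) = +1.108 V.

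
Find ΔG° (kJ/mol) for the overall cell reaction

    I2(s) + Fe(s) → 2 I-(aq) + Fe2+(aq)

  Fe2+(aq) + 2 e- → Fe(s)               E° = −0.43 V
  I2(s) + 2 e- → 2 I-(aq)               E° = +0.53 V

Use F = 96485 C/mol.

In the reaction as written I2(s) is reduced, so the I₂/I⁻ couple is the cathode and Fe²⁺/Fe is the anode.
E°cell = +0.53 − (−0.43) = +0.96 V; balancing electrons gives n = 2.
ΔG° = −nFE°cell = −(2)(96485)(+0.96) J/mol = −185 kJ/mol.

−185 kJ/mol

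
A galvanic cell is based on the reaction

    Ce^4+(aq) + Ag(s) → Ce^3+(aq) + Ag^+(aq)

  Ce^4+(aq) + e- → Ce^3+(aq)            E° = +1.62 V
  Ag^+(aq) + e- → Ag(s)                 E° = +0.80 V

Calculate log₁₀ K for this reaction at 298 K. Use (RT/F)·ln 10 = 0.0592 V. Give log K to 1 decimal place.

log K = 13.9

The Ce⁴⁺/Ce³⁺ couple is reduced (cathode); E°cell = +1.62 − (+0.80) = +0.82 V with n = 1.
At equilibrium E = 0, so log K = nE°cell / 0.0592 = (1)(+0.82) / 0.0592 = 13.9.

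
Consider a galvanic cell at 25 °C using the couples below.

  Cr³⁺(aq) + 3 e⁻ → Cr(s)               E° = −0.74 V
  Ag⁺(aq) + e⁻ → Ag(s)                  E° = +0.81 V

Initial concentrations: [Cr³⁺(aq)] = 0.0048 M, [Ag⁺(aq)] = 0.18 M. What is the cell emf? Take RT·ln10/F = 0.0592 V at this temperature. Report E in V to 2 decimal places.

Since E°(Ag⁺/Ag) > E°(Cr³⁺/Cr), Ag⁺/Ag serves as the cathode.
E°cell = +0.81 − (−0.74) = +1.55 V, with n = 3 electrons transferred.
For the overall reaction 3 Ag⁺(aq) + Cr(s) → 3 Ag(s) + Cr³⁺(aq), Q = [Cr³⁺(aq)] / [Ag⁺(aq)]^3 = 0.823, giving log Q = −0.085.
Applying E = E° − (RT ln10/nF)·log Q gives +1.55 − (0.0592/3)(−0.085) = +1.55 V.

+1.55 V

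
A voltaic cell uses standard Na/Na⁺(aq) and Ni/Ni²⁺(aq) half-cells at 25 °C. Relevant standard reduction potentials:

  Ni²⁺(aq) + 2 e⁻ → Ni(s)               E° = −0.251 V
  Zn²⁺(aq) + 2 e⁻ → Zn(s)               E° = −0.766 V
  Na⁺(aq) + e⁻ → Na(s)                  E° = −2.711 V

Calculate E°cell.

+2.460 V

The Ni²⁺/Ni couple has the higher E°, so Ni ion is reduced (cathode) and Na is oxidized (anode).
E°cell = E°(cathode) − E°(anode) = −0.251 − (−2.711) = +2.460 V.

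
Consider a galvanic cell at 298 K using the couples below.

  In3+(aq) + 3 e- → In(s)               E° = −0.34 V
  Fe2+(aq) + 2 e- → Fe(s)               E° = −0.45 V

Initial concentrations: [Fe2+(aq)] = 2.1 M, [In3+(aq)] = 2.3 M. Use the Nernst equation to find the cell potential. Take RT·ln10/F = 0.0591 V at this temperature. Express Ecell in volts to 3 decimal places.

+0.108 V

In³⁺/In is reduced (cathode, E° = −0.34 V) and Fe²⁺/Fe is oxidized (anode).
E°cell = −0.34 − (−0.45) = +0.11 V, with n = 6 electrons transferred.
The balanced reaction is 2 In3+(aq) + 3 Fe(s) → 2 In(s) + 3 Fe2+(aq), so Q = [Fe2+(aq)]^3 / [In3+(aq)]^2 = 1.75 and log Q = 0.243.
Applying E = E° − (RT ln10/nF)·log Q gives +0.11 − (0.0591/6)(0.243) = +0.108 V.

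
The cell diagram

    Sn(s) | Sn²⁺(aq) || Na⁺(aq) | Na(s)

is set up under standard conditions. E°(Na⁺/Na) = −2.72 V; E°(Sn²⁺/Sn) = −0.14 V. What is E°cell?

By convention the left-hand electrode in cell notation is the anode (oxidation) and the right-hand electrode is the cathode (reduction).
E°cell = E°(right) − E°(left) = −2.72 − (−0.14) = −2.58 V.
The negative sign shows that, as written, the cell would require an external voltage to drive the reaction.

−2.58 V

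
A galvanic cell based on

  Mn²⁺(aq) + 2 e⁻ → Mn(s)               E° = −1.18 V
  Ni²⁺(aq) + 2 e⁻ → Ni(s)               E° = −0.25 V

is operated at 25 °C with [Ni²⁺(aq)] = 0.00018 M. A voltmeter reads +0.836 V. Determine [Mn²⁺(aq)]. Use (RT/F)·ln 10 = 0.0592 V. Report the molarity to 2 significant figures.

With Ni²⁺/Ni at the cathode and Mn²⁺/Mn at the anode, E°cell = −0.25 − (−1.18) = +0.93 V (n = 2).
Since E = E° − (0.0592/n)·log Q, log Q = n(E° − E)/0.0592 = 3.176.
For Ni²⁺(aq) + Mn(s) → Ni(s) + Mn²⁺(aq), the reaction quotient is Q = [Mn²⁺(aq)] / [Ni²⁺(aq)].
Isolating [Mn²⁺(aq)] in Q = 10^{3.176} yields log [Mn²⁺(aq)] = −0.569, i.e. 0.27 M.

0.27 M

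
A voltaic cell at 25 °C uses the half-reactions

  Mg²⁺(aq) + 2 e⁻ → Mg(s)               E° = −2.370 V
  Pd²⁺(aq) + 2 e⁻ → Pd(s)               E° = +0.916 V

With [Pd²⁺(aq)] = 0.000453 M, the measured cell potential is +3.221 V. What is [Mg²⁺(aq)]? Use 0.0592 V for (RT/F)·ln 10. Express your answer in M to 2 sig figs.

0.071 M

Pd²⁺/Pd is the cathode (higher E°); E°cell = +0.916 − (−2.370) = +3.286 V with n = 2.
Since E = E° − (0.0592/n)·log Q, log Q = n(E° − E)/0.0592 = 2.196.
The balanced reaction is Pd²⁺(aq) + Mg(s) → Pd(s) + Mg²⁺(aq), so Q = [Mg²⁺(aq)] / [Pd²⁺(aq)].
Substituting the known concentrations and solving, log [Mg²⁺(aq)] = −1.148 and [Mg²⁺(aq)] = 0.071 M.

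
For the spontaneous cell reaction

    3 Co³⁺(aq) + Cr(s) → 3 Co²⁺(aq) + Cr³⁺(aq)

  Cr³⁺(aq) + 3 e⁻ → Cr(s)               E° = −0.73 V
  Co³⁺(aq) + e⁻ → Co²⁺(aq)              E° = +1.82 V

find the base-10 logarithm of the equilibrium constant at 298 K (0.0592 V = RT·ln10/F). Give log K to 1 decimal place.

log K = 129.2

The Co³⁺/Co²⁺ couple is reduced (cathode); E°cell = +1.82 − (−0.73) = +2.55 V with n = 3.
At equilibrium E = 0, so log K = nE°cell / 0.0592 = (3)(+2.55) / 0.0592 = 129.2.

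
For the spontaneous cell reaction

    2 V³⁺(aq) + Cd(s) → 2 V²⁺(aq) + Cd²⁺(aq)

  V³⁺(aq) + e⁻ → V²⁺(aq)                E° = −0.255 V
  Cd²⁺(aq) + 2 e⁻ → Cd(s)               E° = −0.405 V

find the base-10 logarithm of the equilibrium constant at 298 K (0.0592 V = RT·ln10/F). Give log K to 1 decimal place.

log K = 5.1

The V³⁺/V²⁺ couple is reduced (cathode); E°cell = −0.255 − (−0.405) = +0.150 V with n = 2.
At equilibrium E = 0, so log K = nE°cell / 0.0592 = (2)(+0.150) / 0.0592 = 5.1.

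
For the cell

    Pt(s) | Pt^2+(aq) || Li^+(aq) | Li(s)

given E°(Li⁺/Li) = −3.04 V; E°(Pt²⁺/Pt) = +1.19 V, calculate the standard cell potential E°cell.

By convention the left-hand electrode in cell notation is the anode (oxidation) and the right-hand electrode is the cathode (reduction).
E°cell = E°(right) − E°(left) = −3.04 − (+1.19) = −4.23 V.
The negative sign shows that, as written, the cell would require an external voltage to drive the reaction.

−4.23 V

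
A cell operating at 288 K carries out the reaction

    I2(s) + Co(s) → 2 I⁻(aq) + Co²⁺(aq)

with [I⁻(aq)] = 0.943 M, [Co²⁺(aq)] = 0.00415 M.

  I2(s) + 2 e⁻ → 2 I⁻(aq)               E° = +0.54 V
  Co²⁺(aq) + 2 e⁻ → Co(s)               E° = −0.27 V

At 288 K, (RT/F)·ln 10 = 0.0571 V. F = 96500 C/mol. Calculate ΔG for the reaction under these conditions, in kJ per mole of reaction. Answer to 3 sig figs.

−170 kJ/mol

E°cell = +0.54 − (−0.27) = +0.81 V; the balanced reaction transfers n = 2 electrons.
The reaction quotient is [I⁻(aq)]^2·[Co²⁺(aq)] = 0.00369; by Nernst, E = +0.81 − (0.0571/2)(−2.433) = +0.8795 V.
Then ΔG = −nFE = −2 × 96500 × +0.8795 J/mol = −170 kJ/mol.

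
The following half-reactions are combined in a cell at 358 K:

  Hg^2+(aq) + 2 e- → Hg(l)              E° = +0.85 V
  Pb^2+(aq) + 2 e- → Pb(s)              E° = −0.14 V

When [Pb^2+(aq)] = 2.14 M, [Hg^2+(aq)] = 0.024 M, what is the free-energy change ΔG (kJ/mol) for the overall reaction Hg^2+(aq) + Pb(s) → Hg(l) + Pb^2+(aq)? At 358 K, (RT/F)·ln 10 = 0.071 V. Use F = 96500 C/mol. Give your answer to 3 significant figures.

With Hg²⁺/Hg reduced at the cathode, E°cell = +0.85 − (−0.14) = +0.99 V and n = 2.
The reaction quotient is [Pb^2+(aq)] / [Hg^2+(aq)] = 89.2; by Nernst, E = +0.99 − (0.071/2)(1.950) = +0.9208 V.
ΔG = −nFE = −(2)(96500)(+0.9208) J/mol = −178 kJ/mol.

−178 kJ/mol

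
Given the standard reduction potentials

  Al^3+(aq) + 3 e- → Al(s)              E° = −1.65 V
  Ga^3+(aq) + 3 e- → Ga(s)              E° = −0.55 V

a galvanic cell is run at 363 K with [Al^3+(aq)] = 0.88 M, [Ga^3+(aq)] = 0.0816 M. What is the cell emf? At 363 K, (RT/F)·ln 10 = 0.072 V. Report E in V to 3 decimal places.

+1.075 V

The Ga³⁺/Ga couple has the more positive E°, so it is the cathode; Al³⁺/Al is the anode.
E°cell = −0.55 − (−1.65) = +1.10 V, with n = 3 electrons transferred.
Balancing gives Ga^3+(aq) + Al(s) → Ga(s) + Al^3+(aq); hence Q = [Al^3+(aq)] / [Ga^3+(aq)] = 10.8 (log Q = 1.033).
By the Nernst equation, E = +1.10 − (0.072/3)·(1.033) = +1.075 V.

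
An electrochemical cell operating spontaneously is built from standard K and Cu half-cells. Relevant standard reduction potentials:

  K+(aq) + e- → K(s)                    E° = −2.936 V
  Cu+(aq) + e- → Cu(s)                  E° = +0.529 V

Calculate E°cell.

+3.465 V

The Cu⁺/Cu couple has the higher E°, so Cu ion is reduced (cathode) and K is oxidized (anode).
E°cell = E°(cathode) − E°(anode) = +0.529 − (−2.936) = +3.465 V.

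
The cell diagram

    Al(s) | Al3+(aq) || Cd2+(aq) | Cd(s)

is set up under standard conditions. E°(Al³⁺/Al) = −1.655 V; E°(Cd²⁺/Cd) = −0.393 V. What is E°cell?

+1.262 V

By convention the left-hand electrode in cell notation is the anode (oxidation) and the right-hand electrode is the cathode (reduction).
E°cell = E°(right) − E°(left) = −0.393 − (−1.655) = +1.262 V.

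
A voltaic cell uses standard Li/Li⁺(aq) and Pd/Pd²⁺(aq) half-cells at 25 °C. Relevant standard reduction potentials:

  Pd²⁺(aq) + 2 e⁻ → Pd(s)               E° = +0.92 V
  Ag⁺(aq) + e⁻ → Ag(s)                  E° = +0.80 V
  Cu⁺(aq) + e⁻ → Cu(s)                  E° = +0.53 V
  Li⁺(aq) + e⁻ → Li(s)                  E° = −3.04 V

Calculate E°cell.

+3.96 V

The Pd²⁺/Pd couple has the higher E°, so Pd ion is reduced (cathode) and Li is oxidized (anode).
E°cell = E°(cathode) − E°(anode) = +0.92 − (−3.04) = +3.96 V.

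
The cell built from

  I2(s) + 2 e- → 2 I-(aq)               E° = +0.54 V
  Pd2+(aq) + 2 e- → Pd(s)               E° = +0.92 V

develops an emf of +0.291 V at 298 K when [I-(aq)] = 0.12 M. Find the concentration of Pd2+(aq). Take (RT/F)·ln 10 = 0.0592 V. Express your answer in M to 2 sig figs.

0.068 M

Pd²⁺/Pd is the cathode (higher E°); E°cell = +0.92 − (+0.54) = +0.38 V with n = 2.
From the Nernst equation, log Q = n(E° − E)/0.0592 = 2·(+0.38 − (+0.291))/0.0592 = 3.007.
Balancing electrons gives Pd2+(aq) + 2 I-(aq) → Pd(s) + I2(s); thus Q = 1 / ([Pd2+(aq)]·[I-(aq)]^2).
Isolating [Pd2+(aq)] in Q = 10^{3.007} yields log [Pd2+(aq)] = −1.165, i.e. 0.068 M.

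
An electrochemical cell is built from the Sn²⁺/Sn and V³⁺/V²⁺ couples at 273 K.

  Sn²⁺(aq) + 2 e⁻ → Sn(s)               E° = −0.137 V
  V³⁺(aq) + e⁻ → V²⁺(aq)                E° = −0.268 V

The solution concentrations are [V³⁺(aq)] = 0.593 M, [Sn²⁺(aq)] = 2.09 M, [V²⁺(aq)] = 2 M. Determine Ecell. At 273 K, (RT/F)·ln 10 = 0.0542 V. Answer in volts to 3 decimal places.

Sn²⁺/Sn is reduced (cathode, E° = −0.137 V) and V³⁺/V²⁺ is oxidized (anode).
The standard potential is −0.137 − (−0.268) = +0.131 V and the balanced reaction transfers n = 2 electrons.
The balanced reaction is Sn²⁺(aq) + 2 V²⁺(aq) → Sn(s) + 2 V³⁺(aq), so Q = [V³⁺(aq)]^2 / ([Sn²⁺(aq)]·[V²⁺(aq)]^2) = 0.0421 and log Q = −1.376.
Applying E = E° − (RT ln10/nF)·log Q gives +0.131 − (0.0542/2)(−1.376) = +0.168 V.

+0.168 V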